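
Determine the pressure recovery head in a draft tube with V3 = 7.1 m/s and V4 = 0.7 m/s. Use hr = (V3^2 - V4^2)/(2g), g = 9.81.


hr = (7.1^2 - 0.7^2) / (2*9.81) = 2.5443 m


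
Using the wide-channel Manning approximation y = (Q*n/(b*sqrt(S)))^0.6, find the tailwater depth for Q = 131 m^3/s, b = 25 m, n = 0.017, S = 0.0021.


y = (131 * 0.017 / (25 * 0.0021^0.5))^0.6 = 1.4901 m


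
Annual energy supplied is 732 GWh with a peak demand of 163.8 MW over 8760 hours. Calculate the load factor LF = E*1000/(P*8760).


LF = 732 * 1000 / (163.8 * 8760) = 0.5101


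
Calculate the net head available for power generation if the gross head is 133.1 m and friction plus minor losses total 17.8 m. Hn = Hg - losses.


Hn = 133.1 - 17.8 = 115.3000 m


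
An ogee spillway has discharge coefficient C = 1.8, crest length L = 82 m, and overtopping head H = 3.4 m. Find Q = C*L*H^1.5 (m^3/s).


Q = 1.8 * 82 * 3.4^1.5 = 925.3472 m^3/s


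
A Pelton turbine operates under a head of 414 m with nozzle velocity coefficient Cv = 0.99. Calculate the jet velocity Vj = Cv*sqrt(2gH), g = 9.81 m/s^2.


Vj = 0.99 * sqrt(2*9.81*414) = 89.2247 m/s


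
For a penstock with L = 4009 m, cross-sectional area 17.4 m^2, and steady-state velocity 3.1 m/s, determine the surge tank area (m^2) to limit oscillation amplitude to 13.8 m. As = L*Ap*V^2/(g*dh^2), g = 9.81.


As = 4009 * 17.4 * 3.1^2 / (9.81 * 13.8^2) = 358.8240 m^2


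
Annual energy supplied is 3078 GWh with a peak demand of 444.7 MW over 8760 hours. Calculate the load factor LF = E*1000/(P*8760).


LF = 3078 * 1000 / (444.7 * 8760) = 0.7901


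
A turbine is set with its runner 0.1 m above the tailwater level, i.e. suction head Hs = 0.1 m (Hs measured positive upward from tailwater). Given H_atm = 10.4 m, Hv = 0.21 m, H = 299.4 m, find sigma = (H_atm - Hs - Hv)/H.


sigma = (10.4 - 0.1 - 0.21) / 299.4 = 0.0337


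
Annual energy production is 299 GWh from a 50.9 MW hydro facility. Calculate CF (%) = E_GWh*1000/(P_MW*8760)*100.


CF = 299 * 1000 / (50.9 * 8760) * 100 = 67.0578 %


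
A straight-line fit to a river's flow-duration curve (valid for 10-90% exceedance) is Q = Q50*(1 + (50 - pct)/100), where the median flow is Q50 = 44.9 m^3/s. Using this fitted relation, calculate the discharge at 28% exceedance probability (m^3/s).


Q = 44.9 * (1 + (50 - 28)/100) = 54.7780 m^3/s


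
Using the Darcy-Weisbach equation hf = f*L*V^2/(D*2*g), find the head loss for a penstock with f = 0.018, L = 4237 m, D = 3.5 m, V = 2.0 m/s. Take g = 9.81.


hf = 0.018 * 4237 * 2.0^2 / (3.5 * 2 * 9.81) = 4.4425 m


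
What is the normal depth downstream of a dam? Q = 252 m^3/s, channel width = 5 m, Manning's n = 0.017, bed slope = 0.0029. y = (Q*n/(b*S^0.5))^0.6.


y = (252 * 0.017 / (5 * 0.0029^0.5))^0.6 = 5.2603 m


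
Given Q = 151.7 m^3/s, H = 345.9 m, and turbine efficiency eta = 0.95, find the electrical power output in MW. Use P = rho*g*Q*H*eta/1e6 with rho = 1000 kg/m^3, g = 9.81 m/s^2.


P = 1000 * 9.81 * 151.7 * 345.9 * 0.95 / 1e6 = 489.0224 MW


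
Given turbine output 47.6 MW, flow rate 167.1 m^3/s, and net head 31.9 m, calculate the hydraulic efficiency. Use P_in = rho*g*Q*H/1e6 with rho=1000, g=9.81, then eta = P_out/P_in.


P_in = 1000 * 9.81 * 167.1 * 31.9 / 1e6 = 52.2921 MW
eta = 47.6 / 52.2921 = 0.9103


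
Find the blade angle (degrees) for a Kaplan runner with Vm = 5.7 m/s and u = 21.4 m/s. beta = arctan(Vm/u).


beta = arctan(5.7 / 21.4) = 14.9148 degrees


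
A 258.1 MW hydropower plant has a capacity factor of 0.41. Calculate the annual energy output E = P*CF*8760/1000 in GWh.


E = 258.1 * 0.41 * 8760 / 1000 = 926.9920 GWh


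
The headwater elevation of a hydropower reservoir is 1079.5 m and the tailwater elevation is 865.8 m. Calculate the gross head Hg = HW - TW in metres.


Hg = 1079.5 - 865.8 = 213.7000 m


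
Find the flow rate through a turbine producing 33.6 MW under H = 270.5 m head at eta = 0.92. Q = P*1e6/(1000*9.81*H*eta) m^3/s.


Q = 33.6 * 1e6 / (1000 * 9.81 * 270.5 * 0.92) = 13.7631 m^3/s


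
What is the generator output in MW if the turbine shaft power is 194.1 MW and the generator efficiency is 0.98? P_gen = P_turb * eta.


P_gen = 194.1 * 0.98 = 190.2180 MW


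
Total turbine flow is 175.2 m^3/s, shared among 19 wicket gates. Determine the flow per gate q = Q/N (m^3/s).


q = 175.2 / 19 = 9.2211 m^3/s


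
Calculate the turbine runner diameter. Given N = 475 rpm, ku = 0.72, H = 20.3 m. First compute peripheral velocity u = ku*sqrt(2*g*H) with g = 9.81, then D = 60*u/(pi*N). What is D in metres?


u = 0.72 * sqrt(2*9.81*20.3) = 14.3691 m/s
D = 60 * 14.3691 / (pi * 475) = 0.5777 m


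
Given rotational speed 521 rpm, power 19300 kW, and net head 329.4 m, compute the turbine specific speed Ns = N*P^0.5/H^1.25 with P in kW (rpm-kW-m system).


Ns = 521 * 19300^0.5 / 329.4^1.25 = 51.5777


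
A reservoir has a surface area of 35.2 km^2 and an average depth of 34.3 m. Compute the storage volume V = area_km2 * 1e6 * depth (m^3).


V = 35.2 * 1e6 * 34.3 = 1.2074e+09 m^3


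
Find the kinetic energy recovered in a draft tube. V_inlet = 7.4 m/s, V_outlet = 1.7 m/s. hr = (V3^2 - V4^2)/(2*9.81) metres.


hr = (7.4^2 - 1.7^2) / (2*9.81) = 2.6437 m


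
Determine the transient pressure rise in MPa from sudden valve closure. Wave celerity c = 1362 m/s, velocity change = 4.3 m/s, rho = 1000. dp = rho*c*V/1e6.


dp = 1000 * 1362 * 4.3 / 1e6 = 5.8566 MPa


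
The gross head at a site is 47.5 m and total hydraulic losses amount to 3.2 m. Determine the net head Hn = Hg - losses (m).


Hn = 47.5 - 3.2 = 44.3000 m


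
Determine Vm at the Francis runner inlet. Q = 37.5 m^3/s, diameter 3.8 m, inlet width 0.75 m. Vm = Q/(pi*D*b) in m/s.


Vm = 37.5 / (pi * 3.8 * 0.75) = 4.1883 m/s


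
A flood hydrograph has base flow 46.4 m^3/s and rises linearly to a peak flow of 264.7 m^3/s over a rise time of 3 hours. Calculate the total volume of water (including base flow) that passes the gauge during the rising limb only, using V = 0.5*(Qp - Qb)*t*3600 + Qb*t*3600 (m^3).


V = 0.5*(264.7 - 46.4)*3*3600 + 46.4*3*3600 = 1.6799e+06 m^3


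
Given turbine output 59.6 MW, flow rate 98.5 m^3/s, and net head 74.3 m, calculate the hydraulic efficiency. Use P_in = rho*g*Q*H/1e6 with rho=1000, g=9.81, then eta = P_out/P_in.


P_in = 1000 * 9.81 * 98.5 * 74.3 / 1e6 = 71.7950 MW
eta = 59.6 / 71.7950 = 0.8301


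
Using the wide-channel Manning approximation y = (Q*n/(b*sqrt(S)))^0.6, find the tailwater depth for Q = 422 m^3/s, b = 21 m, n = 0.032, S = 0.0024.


y = (422 * 0.032 / (21 * 0.0024^0.5))^0.6 = 4.6869 m


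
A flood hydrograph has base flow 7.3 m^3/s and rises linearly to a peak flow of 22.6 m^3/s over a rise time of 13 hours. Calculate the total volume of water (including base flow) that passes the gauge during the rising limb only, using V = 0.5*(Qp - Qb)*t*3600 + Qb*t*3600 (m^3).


V = 0.5*(22.6 - 7.3)*13*3600 + 7.3*13*3600 = 699660.0000 m^3


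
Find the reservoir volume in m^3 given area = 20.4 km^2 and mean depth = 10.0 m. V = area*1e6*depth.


V = 20.4 * 1e6 * 10.0 = 2.0400e+08 m^3


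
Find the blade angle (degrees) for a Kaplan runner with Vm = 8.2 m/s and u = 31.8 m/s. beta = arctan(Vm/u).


beta = arctan(8.2 / 31.8) = 14.4594 degrees


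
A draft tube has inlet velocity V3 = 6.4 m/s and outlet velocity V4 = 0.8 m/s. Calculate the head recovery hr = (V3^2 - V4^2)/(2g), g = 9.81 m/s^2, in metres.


hr = (6.4^2 - 0.8^2) / (2*9.81) = 2.0550 m


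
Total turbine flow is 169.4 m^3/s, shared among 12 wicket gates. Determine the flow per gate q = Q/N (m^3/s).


q = 169.4 / 12 = 14.1167 m^3/s


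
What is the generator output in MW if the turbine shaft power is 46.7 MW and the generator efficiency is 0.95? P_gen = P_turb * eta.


P_gen = 46.7 * 0.95 = 44.3650 MW


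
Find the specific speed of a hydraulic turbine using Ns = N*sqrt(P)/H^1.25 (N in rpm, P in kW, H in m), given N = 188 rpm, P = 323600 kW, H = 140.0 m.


Ns = 188 * 323600^0.5 / 140.0^1.25 = 222.0762


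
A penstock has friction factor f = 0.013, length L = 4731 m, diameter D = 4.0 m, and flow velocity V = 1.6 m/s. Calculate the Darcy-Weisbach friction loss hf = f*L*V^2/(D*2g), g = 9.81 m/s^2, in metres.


hf = 0.013 * 4731 * 1.6^2 / (4.0 * 2 * 9.81) = 2.0062 m


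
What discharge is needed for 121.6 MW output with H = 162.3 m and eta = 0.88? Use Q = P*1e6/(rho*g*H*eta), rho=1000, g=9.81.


Q = 121.6 * 1e6 / (1000 * 9.81 * 162.3 * 0.88) = 86.7887 m^3/s


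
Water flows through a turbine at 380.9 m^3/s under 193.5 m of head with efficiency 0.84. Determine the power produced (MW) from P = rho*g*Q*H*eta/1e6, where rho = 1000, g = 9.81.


P = 1000 * 9.81 * 380.9 * 193.5 * 0.84 / 1e6 = 607.3517 MW


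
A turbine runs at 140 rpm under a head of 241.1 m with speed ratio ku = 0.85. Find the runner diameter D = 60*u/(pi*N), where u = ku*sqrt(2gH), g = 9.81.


u = 0.85 * sqrt(2*9.81*241.1) = 58.4611 m/s
D = 60 * 58.4611 / (pi * 140) = 7.9752 m


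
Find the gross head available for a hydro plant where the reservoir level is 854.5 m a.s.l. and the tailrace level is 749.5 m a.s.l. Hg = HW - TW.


Hg = 854.5 - 749.5 = 105.0000 m


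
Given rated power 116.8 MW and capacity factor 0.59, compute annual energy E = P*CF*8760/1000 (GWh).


E = 116.8 * 0.59 * 8760 / 1000 = 603.6691 GWh


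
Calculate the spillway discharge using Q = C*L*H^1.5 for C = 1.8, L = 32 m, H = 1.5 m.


Q = 1.8 * 32 * 1.5^1.5 = 105.8180 m^3/s


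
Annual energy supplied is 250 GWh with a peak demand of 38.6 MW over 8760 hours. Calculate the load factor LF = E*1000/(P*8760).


LF = 250 * 1000 / (38.6 * 8760) = 0.7393


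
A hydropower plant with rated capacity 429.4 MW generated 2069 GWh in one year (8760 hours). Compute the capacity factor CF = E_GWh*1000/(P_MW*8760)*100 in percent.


CF = 2069 * 1000 / (429.4 * 8760) * 100 = 55.0040 %


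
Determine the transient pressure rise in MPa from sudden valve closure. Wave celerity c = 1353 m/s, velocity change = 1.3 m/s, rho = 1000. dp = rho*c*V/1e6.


dp = 1000 * 1353 * 1.3 / 1e6 = 1.7589 MPa


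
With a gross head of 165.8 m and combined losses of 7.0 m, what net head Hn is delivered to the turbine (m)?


Hn = 165.8 - 7.0 = 158.8000 m


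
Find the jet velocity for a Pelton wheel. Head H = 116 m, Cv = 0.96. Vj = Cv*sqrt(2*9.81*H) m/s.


Vj = 0.96 * sqrt(2*9.81*116) = 45.7983 m/s


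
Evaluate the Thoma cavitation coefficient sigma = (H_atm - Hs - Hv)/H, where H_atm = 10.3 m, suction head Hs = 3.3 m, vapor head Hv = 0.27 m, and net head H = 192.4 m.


sigma = (10.3 - 3.3 - 0.27) / 192.4 = 0.0350


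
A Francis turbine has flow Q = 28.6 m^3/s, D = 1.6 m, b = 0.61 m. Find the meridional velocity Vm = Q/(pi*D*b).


Vm = 28.6 / (pi * 1.6 * 0.61) = 9.3275 m/s


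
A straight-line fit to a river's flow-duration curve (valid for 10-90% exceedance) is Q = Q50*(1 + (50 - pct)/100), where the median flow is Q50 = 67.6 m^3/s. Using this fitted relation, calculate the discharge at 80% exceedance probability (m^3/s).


Q = 67.6 * (1 + (50 - 80)/100) = 47.3200 m^3/s


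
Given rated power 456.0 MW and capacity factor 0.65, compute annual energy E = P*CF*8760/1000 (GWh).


E = 456.0 * 0.65 * 8760 / 1000 = 2596.4640 GWh


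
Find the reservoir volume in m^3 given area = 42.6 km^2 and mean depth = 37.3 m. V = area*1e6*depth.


V = 42.6 * 1e6 * 37.3 = 1.5890e+09 m^3


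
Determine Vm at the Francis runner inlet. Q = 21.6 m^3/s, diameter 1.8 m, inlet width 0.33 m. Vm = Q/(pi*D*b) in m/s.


Vm = 21.6 / (pi * 1.8 * 0.33) = 11.5749 m/s


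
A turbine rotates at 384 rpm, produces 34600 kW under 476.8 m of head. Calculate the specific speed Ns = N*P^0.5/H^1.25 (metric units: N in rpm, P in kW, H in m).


Ns = 384 * 34600^0.5 / 476.8^1.25 = 32.0589


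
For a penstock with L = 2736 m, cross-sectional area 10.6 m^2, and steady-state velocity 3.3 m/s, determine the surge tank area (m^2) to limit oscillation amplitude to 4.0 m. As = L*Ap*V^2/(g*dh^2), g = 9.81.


As = 2736 * 10.6 * 3.3^2 / (9.81 * 4.0^2) = 2012.1523 m^2


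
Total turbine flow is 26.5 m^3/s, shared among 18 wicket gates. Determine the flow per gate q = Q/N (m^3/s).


q = 26.5 / 18 = 1.4722 m^3/s


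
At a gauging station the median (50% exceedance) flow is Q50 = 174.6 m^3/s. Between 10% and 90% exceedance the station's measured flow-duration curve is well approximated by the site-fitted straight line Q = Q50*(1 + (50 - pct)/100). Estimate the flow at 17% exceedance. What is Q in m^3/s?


Q = 174.6 * (1 + (50 - 17)/100) = 232.2180 m^3/s


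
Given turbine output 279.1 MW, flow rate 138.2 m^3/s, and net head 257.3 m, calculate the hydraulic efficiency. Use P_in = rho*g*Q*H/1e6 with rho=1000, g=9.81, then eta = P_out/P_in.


P_in = 1000 * 9.81 * 138.2 * 257.3 / 1e6 = 348.8324 MW
eta = 279.1 / 348.8324 = 0.8001


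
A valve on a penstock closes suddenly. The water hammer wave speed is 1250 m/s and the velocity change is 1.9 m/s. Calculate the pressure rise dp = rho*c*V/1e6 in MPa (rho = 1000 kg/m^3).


dp = 1000 * 1250 * 1.9 / 1e6 = 2.3750 MPa


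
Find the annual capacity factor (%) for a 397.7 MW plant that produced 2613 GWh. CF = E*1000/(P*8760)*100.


CF = 2613 * 1000 / (397.7 * 8760) * 100 = 75.0032 %


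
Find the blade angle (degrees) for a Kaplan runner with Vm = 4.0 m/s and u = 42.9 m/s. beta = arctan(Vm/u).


beta = arctan(4.0 / 42.9) = 5.3269 degrees


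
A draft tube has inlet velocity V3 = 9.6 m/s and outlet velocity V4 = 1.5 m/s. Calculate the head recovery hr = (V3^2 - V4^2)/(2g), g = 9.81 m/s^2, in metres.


hr = (9.6^2 - 1.5^2) / (2*9.81) = 4.5826 m


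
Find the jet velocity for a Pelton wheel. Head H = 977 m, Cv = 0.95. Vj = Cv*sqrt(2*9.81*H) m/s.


Vj = 0.95 * sqrt(2*9.81*977) = 131.5287 m/s


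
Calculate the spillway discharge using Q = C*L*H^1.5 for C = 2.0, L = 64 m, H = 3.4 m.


Q = 2.0 * 64 * 3.4^1.5 = 802.4691 m^3/s


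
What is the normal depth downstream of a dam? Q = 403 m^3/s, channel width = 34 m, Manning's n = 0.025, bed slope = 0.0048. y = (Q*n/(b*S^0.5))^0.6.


y = (403 * 0.025 / (34 * 0.0048^0.5))^0.6 = 2.3916 m


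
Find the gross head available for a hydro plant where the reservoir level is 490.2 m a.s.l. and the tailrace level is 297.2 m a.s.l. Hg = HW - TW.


Hg = 490.2 - 297.2 = 193.0000 m


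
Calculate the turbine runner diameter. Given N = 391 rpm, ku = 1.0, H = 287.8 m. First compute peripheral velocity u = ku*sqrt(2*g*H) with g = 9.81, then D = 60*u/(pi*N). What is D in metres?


u = 1.0 * sqrt(2*9.81*287.8) = 75.1441 m/s
D = 60 * 75.1441 / (pi * 391) = 3.6705 m


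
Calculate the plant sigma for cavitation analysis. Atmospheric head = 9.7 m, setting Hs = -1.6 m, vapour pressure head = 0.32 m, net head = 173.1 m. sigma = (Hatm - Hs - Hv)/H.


sigma = (9.7 - (-1.6) - 0.32) / 173.1 = 0.0634


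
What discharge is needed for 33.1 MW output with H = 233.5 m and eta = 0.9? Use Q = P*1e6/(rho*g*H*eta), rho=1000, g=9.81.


Q = 33.1 * 1e6 / (1000 * 9.81 * 233.5 * 0.9) = 16.0557 m^3/s


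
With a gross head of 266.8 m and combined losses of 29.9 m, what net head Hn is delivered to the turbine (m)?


Hn = 266.8 - 29.9 = 236.9000 m


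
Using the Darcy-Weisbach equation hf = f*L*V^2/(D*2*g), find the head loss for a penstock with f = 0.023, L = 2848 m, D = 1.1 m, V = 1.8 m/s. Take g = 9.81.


hf = 0.023 * 2848 * 1.8^2 / (1.1 * 2 * 9.81) = 9.8338 m


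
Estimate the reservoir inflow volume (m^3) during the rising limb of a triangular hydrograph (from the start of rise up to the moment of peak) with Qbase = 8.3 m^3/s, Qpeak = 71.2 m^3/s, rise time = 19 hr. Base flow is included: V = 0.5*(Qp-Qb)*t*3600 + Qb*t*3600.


V = 0.5*(71.2 - 8.3)*19*3600 + 8.3*19*3600 = 2.7189e+06 m^3


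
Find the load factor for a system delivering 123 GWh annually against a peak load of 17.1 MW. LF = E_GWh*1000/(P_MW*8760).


LF = 123 * 1000 / (17.1 * 8760) = 0.8211


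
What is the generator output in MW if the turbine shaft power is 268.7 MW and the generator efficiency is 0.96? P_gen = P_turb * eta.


P_gen = 268.7 * 0.96 = 257.9520 MW


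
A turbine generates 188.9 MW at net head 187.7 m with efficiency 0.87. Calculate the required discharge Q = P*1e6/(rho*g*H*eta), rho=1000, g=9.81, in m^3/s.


Q = 188.9 * 1e6 / (1000 * 9.81 * 187.7 * 0.87) = 117.9178 m^3/s


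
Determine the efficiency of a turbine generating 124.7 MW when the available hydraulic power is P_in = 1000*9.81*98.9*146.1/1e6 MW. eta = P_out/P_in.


P_in = 1000 * 9.81 * 98.9 * 146.1 / 1e6 = 141.7475 MW
eta = 124.7 / 141.7475 = 0.8797


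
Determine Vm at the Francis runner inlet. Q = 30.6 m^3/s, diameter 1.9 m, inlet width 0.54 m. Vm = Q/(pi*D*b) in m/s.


Vm = 30.6 / (pi * 1.9 * 0.54) = 9.4935 m/s


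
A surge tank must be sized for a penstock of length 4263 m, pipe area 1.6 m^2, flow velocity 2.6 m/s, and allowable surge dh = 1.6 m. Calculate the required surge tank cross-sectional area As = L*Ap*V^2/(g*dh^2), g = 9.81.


As = 4263 * 1.6 * 2.6^2 / (9.81 * 1.6^2) = 1836.0015 m^2


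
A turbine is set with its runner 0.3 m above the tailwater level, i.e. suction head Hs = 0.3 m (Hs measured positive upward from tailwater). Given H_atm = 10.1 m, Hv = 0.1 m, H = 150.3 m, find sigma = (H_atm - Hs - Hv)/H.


sigma = (10.1 - 0.3 - 0.1) / 150.3 = 0.0645


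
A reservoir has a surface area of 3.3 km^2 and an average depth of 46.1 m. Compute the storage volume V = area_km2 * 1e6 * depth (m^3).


V = 3.3 * 1e6 * 46.1 = 1.5213e+08 m^3


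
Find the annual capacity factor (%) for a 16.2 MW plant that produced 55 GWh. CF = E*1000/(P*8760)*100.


CF = 55 * 1000 / (16.2 * 8760) * 100 = 38.7564 %


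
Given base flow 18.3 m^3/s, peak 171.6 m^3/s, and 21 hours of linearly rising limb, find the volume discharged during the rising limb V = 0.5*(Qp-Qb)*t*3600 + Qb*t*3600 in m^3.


V = 0.5*(171.6 - 18.3)*21*3600 + 18.3*21*3600 = 7.1782e+06 m^3


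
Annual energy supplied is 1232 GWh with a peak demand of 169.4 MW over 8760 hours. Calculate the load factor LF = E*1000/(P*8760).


LF = 1232 * 1000 / (169.4 * 8760) = 0.8302


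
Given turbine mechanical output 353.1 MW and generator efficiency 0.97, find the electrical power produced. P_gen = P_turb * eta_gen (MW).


P_gen = 353.1 * 0.97 = 342.5070 MW


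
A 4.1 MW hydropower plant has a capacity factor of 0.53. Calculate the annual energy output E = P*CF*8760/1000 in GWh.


E = 4.1 * 0.53 * 8760 / 1000 = 19.0355 GWh


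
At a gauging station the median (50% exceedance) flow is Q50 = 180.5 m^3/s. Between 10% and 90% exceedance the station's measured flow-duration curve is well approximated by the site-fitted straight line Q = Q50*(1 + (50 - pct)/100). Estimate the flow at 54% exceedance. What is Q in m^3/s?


Q = 180.5 * (1 + (50 - 54)/100) = 173.2800 m^3/s


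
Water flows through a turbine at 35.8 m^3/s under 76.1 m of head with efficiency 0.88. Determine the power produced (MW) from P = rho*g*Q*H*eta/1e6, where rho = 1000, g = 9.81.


P = 1000 * 9.81 * 35.8 * 76.1 * 0.88 / 1e6 = 23.5190 MW


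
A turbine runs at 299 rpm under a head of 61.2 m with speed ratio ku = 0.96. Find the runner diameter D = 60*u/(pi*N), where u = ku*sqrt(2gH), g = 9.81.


u = 0.96 * sqrt(2*9.81*61.2) = 33.2657 m/s
D = 60 * 33.2657 / (pi * 299) = 2.1248 m


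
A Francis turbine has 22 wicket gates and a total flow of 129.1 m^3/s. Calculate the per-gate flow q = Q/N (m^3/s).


q = 129.1 / 22 = 5.8682 m^3/s


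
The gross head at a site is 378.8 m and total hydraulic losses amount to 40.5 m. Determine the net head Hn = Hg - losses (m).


Hn = 378.8 - 40.5 = 338.3000 m


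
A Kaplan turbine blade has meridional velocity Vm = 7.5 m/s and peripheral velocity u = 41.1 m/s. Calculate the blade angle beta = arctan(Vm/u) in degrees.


beta = arctan(7.5 / 41.1) = 10.3416 degrees


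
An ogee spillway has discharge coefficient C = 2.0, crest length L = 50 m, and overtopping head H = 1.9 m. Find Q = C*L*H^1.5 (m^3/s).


Q = 2.0 * 50 * 1.9^1.5 = 261.8969 m^3/s


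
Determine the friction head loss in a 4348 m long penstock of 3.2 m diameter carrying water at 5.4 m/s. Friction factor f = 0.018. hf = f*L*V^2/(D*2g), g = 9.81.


hf = 0.018 * 4348 * 5.4^2 / (3.2 * 2 * 9.81) = 36.3497 m


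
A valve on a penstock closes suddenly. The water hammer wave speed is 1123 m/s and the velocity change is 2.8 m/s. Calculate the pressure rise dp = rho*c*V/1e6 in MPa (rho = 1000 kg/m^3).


dp = 1000 * 1123 * 2.8 / 1e6 = 3.1444 MPa


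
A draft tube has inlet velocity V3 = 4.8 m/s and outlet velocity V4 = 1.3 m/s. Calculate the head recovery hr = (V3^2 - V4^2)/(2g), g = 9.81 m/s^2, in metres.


hr = (4.8^2 - 1.3^2) / (2*9.81) = 1.0882 m


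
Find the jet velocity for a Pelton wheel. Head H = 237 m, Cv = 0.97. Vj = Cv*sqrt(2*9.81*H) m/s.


Vj = 0.97 * sqrt(2*9.81*237) = 66.1448 m/s


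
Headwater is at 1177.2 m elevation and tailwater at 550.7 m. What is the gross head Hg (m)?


Hg = 1177.2 - 550.7 = 626.5000 m


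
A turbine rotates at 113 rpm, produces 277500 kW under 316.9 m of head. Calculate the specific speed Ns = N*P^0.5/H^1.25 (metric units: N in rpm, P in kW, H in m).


Ns = 113 * 277500^0.5 / 316.9^1.25 = 44.5202


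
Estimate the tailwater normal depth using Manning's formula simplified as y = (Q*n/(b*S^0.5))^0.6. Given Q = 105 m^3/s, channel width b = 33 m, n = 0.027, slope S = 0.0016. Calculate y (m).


y = (105 * 0.027 / (33 * 0.0016^0.5))^0.6 = 1.5819 m


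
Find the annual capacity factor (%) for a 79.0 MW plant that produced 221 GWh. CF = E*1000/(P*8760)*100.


CF = 221 * 1000 / (79.0 * 8760) * 100 = 31.9346 %


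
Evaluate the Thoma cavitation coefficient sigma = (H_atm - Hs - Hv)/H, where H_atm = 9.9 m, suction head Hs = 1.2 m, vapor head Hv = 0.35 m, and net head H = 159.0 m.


sigma = (9.9 - 1.2 - 0.35) / 159.0 = 0.0525


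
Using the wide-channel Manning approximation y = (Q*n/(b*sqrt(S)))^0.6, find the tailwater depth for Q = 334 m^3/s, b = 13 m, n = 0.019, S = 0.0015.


y = (334 * 0.019 / (13 * 0.0015^0.5))^0.6 = 4.5741 m


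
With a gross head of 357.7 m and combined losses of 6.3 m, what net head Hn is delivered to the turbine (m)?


Hn = 357.7 - 6.3 = 351.4000 m


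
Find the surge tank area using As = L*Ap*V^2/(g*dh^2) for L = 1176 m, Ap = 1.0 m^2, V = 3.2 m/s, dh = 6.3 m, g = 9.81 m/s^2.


As = 1176 * 1.0 * 3.2^2 / (9.81 * 6.3^2) = 30.9284 m^2


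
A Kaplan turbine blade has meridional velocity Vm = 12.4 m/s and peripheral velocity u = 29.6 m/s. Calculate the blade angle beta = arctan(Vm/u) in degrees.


beta = arctan(12.4 / 29.6) = 22.7297 degrees


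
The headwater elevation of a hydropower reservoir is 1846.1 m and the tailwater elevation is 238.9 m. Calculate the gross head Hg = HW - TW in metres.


Hg = 1846.1 - 238.9 = 1607.2000 m


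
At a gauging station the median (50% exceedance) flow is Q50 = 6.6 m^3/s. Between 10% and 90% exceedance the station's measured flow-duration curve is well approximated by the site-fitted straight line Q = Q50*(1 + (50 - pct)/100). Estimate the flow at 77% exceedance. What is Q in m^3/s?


Q = 6.6 * (1 + (50 - 77)/100) = 4.8180 m^3/s


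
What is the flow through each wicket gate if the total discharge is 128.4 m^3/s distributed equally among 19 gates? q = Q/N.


q = 128.4 / 19 = 6.7579 m^3/s


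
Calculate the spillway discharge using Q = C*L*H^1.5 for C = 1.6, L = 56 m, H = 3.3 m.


Q = 1.6 * 56 * 3.3^1.5 = 537.1294 m^3/s


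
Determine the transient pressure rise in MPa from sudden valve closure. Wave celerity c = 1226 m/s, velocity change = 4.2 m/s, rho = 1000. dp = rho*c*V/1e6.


dp = 1000 * 1226 * 4.2 / 1e6 = 5.1492 MPa


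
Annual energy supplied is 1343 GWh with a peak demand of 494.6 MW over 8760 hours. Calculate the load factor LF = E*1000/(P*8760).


LF = 1343 * 1000 / (494.6 * 8760) = 0.3100


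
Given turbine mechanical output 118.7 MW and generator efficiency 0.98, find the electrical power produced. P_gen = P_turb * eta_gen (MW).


P_gen = 118.7 * 0.98 = 116.3260 MW


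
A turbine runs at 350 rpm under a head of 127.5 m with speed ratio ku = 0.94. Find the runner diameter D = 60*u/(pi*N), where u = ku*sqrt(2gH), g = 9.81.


u = 0.94 * sqrt(2*9.81*127.5) = 47.0146 m/s
D = 60 * 47.0146 / (pi * 350) = 2.5655 m


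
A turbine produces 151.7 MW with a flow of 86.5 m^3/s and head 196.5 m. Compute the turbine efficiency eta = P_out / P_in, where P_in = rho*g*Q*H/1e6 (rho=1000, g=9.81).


P_in = 1000 * 9.81 * 86.5 * 196.5 / 1e6 = 166.7430 MW
eta = 151.7 / 166.7430 = 0.9098


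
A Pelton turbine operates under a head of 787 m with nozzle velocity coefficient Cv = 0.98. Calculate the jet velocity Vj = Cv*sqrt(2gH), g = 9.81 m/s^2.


Vj = 0.98 * sqrt(2*9.81*787) = 121.7763 m/s


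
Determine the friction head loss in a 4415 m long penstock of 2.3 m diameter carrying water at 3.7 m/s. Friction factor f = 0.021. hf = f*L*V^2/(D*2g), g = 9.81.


hf = 0.021 * 4415 * 3.7^2 / (2.3 * 2 * 9.81) = 28.1272 m


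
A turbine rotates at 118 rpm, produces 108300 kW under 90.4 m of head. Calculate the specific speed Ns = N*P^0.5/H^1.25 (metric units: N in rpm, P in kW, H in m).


Ns = 118 * 108300^0.5 / 90.4^1.25 = 139.3111


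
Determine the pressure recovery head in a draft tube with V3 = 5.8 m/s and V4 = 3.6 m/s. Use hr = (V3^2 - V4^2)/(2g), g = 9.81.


hr = (5.8^2 - 3.6^2) / (2*9.81) = 1.0540 m


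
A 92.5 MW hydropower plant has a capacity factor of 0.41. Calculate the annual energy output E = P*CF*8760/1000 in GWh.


E = 92.5 * 0.41 * 8760 / 1000 = 332.2230 GWh


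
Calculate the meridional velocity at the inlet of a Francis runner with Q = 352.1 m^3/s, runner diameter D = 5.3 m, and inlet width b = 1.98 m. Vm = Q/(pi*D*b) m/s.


Vm = 352.1 / (pi * 5.3 * 1.98) = 10.6801 m/s


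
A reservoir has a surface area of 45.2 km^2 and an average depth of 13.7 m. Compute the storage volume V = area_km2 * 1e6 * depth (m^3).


V = 45.2 * 1e6 * 13.7 = 6.1924e+08 m^3


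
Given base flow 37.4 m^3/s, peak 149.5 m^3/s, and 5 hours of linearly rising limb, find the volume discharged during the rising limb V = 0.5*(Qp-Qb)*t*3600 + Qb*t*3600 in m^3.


V = 0.5*(149.5 - 37.4)*5*3600 + 37.4*5*3600 = 1.6821e+06 m^3


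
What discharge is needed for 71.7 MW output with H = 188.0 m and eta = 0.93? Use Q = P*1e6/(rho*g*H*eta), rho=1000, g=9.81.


Q = 71.7 * 1e6 / (1000 * 9.81 * 188.0 * 0.93) = 41.8032 m^3/s


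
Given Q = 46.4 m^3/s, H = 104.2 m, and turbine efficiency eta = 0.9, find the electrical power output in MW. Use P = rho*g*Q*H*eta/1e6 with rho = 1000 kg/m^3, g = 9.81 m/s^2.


P = 1000 * 9.81 * 46.4 * 104.2 * 0.9 / 1e6 = 42.6872 MW


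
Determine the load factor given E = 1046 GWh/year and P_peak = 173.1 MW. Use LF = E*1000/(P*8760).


LF = 1046 * 1000 / (173.1 * 8760) = 0.6898


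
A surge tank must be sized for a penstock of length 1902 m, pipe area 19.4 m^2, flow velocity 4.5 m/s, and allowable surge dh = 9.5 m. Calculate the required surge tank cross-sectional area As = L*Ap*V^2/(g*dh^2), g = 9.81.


As = 1902 * 19.4 * 4.5^2 / (9.81 * 9.5^2) = 843.9584 m^2


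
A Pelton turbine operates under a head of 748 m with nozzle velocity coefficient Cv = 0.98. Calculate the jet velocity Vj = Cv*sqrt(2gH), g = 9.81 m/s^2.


Vj = 0.98 * sqrt(2*9.81*748) = 118.7207 m/s


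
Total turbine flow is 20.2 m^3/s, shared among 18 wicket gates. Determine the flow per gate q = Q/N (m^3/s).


q = 20.2 / 18 = 1.1222 m^3/s


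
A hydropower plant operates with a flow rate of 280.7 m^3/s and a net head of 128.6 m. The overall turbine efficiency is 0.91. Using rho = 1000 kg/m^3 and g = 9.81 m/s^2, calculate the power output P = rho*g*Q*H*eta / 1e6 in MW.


P = 1000 * 9.81 * 280.7 * 128.6 * 0.91 / 1e6 = 322.2506 MW


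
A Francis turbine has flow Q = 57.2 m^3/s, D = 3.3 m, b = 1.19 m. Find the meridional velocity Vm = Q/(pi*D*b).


Vm = 57.2 / (pi * 3.3 * 1.19) = 4.6364 m/s


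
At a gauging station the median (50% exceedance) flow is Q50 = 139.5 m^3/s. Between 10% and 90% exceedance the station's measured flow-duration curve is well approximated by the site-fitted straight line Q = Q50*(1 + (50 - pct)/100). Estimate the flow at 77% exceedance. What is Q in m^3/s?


Q = 139.5 * (1 + (50 - 77)/100) = 101.8350 m^3/s


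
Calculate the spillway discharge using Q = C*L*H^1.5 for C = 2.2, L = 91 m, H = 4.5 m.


Q = 2.2 * 91 * 4.5^1.5 = 1911.0975 m^3/s


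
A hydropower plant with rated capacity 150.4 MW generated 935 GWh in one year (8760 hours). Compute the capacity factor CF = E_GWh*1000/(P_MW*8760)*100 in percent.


CF = 935 * 1000 / (150.4 * 8760) * 100 = 70.9675 %


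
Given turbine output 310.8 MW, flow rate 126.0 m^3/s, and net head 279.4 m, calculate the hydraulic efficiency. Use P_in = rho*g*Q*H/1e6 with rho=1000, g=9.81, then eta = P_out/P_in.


P_in = 1000 * 9.81 * 126.0 * 279.4 / 1e6 = 345.3552 MW
eta = 310.8 / 345.3552 = 0.8999


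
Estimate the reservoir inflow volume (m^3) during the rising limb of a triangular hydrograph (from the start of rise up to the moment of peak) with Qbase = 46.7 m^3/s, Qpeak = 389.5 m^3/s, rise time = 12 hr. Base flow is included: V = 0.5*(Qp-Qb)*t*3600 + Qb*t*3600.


V = 0.5*(389.5 - 46.7)*12*3600 + 46.7*12*3600 = 9.4219e+06 m^3


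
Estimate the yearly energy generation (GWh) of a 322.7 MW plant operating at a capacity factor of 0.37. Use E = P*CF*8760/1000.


E = 322.7 * 0.37 * 8760 / 1000 = 1045.9352 GWh


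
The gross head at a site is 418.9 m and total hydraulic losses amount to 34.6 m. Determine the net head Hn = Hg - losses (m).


Hn = 418.9 - 34.6 = 384.3000 m


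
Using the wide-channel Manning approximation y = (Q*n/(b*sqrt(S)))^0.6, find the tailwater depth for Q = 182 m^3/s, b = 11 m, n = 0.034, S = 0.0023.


y = (182 * 0.034 / (11 * 0.0023^0.5))^0.6 = 4.3810 m


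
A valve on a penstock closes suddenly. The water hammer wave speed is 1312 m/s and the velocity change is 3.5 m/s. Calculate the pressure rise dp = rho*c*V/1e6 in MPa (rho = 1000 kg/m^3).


dp = 1000 * 1312 * 3.5 / 1e6 = 4.5920 MPa


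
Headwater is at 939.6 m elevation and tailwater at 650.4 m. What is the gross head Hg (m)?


Hg = 939.6 - 650.4 = 289.2000 m


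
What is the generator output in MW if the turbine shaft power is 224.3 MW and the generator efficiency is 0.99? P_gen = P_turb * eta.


P_gen = 224.3 * 0.99 = 222.0570 MW


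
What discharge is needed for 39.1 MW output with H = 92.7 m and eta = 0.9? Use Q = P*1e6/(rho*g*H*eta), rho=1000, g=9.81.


Q = 39.1 * 1e6 / (1000 * 9.81 * 92.7 * 0.9) = 47.7733 m^3/s


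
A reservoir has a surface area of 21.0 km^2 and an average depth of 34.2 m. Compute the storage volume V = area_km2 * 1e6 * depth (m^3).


V = 21.0 * 1e6 * 34.2 = 7.1820e+08 m^3


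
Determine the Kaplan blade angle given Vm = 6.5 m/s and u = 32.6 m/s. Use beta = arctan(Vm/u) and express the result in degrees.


beta = arctan(6.5 / 32.6) = 11.2761 degrees


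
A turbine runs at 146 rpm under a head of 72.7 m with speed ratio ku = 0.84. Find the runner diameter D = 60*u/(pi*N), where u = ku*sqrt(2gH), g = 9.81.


u = 0.84 * sqrt(2*9.81*72.7) = 31.7246 m/s
D = 60 * 31.7246 / (pi * 146) = 4.1500 m


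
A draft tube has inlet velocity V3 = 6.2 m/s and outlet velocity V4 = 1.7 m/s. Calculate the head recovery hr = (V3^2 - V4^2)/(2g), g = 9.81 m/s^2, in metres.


hr = (6.2^2 - 1.7^2) / (2*9.81) = 1.8119 m


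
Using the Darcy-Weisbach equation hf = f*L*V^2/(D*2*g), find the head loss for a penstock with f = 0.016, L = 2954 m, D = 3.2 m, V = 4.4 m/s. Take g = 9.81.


hf = 0.016 * 2954 * 4.4^2 / (3.2 * 2 * 9.81) = 14.5743 m


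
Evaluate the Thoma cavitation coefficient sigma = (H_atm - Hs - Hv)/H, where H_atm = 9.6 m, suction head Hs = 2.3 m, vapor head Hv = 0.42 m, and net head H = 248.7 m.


sigma = (9.6 - 2.3 - 0.42) / 248.7 = 0.0277


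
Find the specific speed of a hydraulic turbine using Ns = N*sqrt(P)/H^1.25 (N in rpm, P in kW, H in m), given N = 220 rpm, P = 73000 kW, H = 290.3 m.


Ns = 220 * 73000^0.5 / 290.3^1.25 = 49.6050


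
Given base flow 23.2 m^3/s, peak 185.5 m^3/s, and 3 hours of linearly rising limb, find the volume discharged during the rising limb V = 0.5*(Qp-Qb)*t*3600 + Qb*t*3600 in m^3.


V = 0.5*(185.5 - 23.2)*3*3600 + 23.2*3*3600 = 1.1270e+06 m^3


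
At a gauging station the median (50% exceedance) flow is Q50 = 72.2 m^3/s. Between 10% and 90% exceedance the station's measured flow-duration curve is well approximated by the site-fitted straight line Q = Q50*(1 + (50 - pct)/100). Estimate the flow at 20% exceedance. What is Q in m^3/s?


Q = 72.2 * (1 + (50 - 20)/100) = 93.8600 m^3/s


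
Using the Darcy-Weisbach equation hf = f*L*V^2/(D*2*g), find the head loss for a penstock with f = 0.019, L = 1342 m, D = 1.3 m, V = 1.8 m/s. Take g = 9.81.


hf = 0.019 * 1342 * 1.8^2 / (1.3 * 2 * 9.81) = 3.2390 m


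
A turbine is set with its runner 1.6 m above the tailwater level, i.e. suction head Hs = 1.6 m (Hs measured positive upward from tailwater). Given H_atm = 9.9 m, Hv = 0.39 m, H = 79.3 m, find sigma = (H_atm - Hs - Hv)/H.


sigma = (9.9 - 1.6 - 0.39) / 79.3 = 0.0997


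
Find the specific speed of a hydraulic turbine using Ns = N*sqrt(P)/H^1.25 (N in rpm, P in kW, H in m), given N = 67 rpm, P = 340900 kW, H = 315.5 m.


Ns = 67 * 340900^0.5 / 315.5^1.25 = 29.4198


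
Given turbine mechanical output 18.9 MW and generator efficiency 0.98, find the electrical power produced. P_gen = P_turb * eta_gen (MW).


P_gen = 18.9 * 0.98 = 18.5220 MW


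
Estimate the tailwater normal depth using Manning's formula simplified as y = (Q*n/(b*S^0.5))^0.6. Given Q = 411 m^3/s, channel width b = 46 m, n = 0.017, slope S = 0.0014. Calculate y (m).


y = (411 * 0.017 / (46 * 0.0014^0.5))^0.6 = 2.3178 m


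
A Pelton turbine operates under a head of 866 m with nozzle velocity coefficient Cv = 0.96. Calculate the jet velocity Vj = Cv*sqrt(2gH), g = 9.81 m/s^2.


Vj = 0.96 * sqrt(2*9.81*866) = 125.1353 m/s


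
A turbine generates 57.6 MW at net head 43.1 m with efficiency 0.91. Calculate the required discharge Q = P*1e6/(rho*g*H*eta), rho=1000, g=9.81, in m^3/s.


Q = 57.6 * 1e6 / (1000 * 9.81 * 43.1 * 0.91) = 149.7045 m^3/s


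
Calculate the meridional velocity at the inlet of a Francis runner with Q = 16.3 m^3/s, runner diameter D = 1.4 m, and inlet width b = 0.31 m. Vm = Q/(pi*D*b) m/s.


Vm = 16.3 / (pi * 1.4 * 0.31) = 11.9550 m/s


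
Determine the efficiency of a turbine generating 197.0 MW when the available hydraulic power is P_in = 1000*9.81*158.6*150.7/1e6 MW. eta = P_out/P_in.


P_in = 1000 * 9.81 * 158.6 * 150.7 / 1e6 = 234.4690 MW
eta = 197.0 / 234.4690 = 0.8402


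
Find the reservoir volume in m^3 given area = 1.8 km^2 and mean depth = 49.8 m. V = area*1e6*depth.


V = 1.8 * 1e6 * 49.8 = 8.9640e+07 m^3


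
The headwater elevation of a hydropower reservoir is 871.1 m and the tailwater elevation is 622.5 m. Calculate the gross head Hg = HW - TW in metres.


Hg = 871.1 - 622.5 = 248.6000 m


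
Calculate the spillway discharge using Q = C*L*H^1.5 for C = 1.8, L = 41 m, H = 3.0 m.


Q = 1.8 * 41 * 3.0^1.5 = 383.4760 m^3/s


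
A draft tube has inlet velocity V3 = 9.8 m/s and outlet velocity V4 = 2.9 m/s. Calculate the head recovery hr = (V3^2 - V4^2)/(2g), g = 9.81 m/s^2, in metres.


hr = (9.8^2 - 2.9^2) / (2*9.81) = 4.4664 m


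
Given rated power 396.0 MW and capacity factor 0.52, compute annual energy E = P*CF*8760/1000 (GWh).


E = 396.0 * 0.52 * 8760 / 1000 = 1803.8592 GWh


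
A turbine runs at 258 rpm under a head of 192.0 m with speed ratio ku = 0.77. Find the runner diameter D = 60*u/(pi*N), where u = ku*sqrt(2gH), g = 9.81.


u = 0.77 * sqrt(2*9.81*192.0) = 47.2597 m/s
D = 60 * 47.2597 / (pi * 258) = 3.4984 m


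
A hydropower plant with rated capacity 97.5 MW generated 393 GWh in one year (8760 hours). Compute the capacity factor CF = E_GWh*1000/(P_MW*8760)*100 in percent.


CF = 393 * 1000 / (97.5 * 8760) * 100 = 46.0133 %


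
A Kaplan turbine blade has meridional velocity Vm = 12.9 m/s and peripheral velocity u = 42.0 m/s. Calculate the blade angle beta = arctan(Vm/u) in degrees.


beta = arctan(12.9 / 42.0) = 17.0740 degrees


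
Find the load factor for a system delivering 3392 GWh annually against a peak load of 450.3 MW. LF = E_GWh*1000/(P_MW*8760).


LF = 3392 * 1000 / (450.3 * 8760) = 0.8599


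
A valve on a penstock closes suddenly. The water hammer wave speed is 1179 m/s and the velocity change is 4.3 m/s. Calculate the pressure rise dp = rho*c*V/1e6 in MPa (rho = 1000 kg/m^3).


dp = 1000 * 1179 * 4.3 / 1e6 = 5.0697 MPa


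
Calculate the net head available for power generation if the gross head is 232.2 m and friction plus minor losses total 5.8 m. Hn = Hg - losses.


Hn = 232.2 - 5.8 = 226.4000 m


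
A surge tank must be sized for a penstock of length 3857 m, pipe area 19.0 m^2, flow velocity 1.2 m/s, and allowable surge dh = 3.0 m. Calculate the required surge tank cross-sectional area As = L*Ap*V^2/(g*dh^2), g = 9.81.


As = 3857 * 19.0 * 1.2^2 / (9.81 * 3.0^2) = 1195.2375 m^2


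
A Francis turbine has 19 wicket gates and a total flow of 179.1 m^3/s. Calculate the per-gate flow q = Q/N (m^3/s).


q = 179.1 / 19 = 9.4263 m^3/s


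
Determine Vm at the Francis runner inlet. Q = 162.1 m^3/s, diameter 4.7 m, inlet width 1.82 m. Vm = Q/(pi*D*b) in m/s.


Vm = 162.1 / (pi * 4.7 * 1.82) = 6.0320 m/s


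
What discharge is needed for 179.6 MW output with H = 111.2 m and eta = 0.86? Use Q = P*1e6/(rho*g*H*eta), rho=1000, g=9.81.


Q = 179.6 * 1e6 / (1000 * 9.81 * 111.2 * 0.86) = 191.4406 m^3/s


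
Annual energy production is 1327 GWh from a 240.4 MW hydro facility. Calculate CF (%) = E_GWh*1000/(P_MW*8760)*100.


CF = 1327 * 1000 / (240.4 * 8760) * 100 = 63.0133 %


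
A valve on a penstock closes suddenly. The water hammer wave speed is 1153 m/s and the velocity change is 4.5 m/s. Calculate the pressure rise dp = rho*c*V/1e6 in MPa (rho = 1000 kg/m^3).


dp = 1000 * 1153 * 4.5 / 1e6 = 5.1885 MPa


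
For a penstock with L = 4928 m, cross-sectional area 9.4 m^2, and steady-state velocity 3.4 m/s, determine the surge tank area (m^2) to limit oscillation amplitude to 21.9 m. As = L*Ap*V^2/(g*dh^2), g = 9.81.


As = 4928 * 9.4 * 3.4^2 / (9.81 * 21.9^2) = 113.8149 m^2


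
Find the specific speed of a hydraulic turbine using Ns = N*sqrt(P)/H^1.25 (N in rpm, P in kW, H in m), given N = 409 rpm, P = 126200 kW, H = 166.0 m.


Ns = 409 * 126200^0.5 / 166.0^1.25 = 243.8473


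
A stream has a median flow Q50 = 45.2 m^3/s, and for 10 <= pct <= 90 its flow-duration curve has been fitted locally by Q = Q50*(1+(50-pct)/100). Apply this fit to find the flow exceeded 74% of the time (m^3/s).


Q = 45.2 * (1 + (50 - 74)/100) = 34.3520 m^3/s


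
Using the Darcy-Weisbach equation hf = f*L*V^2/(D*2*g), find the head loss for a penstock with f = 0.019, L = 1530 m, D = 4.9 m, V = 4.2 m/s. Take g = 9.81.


hf = 0.019 * 1530 * 4.2^2 / (4.9 * 2 * 9.81) = 5.3339 m


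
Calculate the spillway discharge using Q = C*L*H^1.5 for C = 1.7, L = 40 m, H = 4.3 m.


Q = 1.7 * 40 * 4.3^1.5 = 606.3335 m^3/s
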